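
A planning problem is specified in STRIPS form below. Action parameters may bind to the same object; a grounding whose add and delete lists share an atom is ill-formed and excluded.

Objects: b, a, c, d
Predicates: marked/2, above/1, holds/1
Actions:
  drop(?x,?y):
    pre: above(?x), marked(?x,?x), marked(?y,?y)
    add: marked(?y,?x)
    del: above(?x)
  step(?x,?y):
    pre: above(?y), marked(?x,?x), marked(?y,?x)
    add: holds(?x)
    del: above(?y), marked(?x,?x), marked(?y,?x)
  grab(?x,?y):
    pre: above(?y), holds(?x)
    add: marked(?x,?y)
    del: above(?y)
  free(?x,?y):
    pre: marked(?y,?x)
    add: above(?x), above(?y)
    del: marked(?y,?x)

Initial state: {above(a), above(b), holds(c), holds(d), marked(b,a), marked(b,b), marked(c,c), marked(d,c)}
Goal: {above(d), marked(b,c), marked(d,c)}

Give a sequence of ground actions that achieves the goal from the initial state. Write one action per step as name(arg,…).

1. free(c,d)  →  {above(a), above(b), above(c), above(d), holds(c), holds(d), marked(b,a), marked(b,b), marked(c,c)}
2. drop(c,b)  →  {above(a), above(b), above(d), holds(c), holds(d), marked(b,a), marked(b,b), marked(b,c), marked(c,c)}
3. free(c,c)  →  {above(a), above(b), above(c), above(d), holds(c), holds(d), marked(b,a), marked(b,b), marked(b,c)}
4. grab(d,c)  →  {above(a), above(b), above(d), holds(c), holds(d), marked(b,a), marked(b,b), marked(b,c), marked(d,c)}

free(c,d); drop(c,b); free(c,c); grab(d,c)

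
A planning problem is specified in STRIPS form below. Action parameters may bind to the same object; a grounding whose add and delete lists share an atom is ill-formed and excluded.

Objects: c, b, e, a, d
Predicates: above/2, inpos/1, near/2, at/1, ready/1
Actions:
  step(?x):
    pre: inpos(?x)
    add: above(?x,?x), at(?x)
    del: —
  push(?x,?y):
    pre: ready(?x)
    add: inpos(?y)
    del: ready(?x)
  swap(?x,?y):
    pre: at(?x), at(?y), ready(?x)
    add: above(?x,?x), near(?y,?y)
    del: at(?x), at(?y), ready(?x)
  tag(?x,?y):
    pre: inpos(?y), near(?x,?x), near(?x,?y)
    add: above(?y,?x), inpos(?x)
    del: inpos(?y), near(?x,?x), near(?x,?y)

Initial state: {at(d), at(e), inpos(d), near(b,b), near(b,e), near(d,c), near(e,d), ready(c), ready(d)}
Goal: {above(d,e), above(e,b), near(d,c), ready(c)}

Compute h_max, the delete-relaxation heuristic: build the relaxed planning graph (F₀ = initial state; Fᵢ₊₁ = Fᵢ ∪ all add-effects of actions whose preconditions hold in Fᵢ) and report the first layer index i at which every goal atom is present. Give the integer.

2

F0 = init (9 atoms)
F1 = F0 ∪ {above(d,d), inpos(a), inpos(b), inpos(c), inpos(e), near(d,d), near(e,e)}  (16 atoms)
F2 = F1 ∪ {above(a,a), above(b,b), above(c,c), above(c,d), above(d,e), above(e,b), above(e,e), at(a), at(b), at(c)}  (26 atoms)
goal ⊆ F2  ⇒  h_max = 2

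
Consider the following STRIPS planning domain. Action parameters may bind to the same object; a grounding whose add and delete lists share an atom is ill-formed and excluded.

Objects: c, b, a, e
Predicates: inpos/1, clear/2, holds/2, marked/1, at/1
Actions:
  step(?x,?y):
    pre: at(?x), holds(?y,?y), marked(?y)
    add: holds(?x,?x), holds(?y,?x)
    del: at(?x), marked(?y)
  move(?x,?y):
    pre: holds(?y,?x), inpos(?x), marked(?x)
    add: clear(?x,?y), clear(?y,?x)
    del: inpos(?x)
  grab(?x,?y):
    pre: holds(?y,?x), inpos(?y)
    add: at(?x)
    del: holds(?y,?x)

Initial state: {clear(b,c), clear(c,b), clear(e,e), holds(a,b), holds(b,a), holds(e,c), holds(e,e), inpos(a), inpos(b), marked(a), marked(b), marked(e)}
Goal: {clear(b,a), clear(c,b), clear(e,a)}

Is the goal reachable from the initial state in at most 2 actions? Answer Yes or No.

1. grab(a,b)  →  {at(a), clear(b,c), clear(c,b), clear(e,e), holds(a,b), holds(e,c), holds(e,e), inpos(a), inpos(b), marked(a), marked(b), marked(e)}
2. step(a,e)  →  {clear(b,c), clear(c,b), clear(e,e), holds(a,a), holds(a,b), holds(e,a), holds(e,c), holds(e,e), inpos(a), inpos(b), marked(a), marked(b)}
3. move(b,a)  →  {clear(a,b), clear(b,a), clear(b,c), clear(c,b), clear(e,e), holds(a,a), holds(a,b), holds(e,a), holds(e,c), holds(e,e), inpos(a), marked(a), marked(b)}
4. move(a,e)  →  {clear(a,b), clear(a,e), clear(b,a), clear(b,c), clear(c,b), clear(e,a), clear(e,e), holds(a,a), holds(a,b), holds(e,a), holds(e,c), holds(e,e), marked(a), marked(b)}
optimal plan length = 4; 4 > 2

No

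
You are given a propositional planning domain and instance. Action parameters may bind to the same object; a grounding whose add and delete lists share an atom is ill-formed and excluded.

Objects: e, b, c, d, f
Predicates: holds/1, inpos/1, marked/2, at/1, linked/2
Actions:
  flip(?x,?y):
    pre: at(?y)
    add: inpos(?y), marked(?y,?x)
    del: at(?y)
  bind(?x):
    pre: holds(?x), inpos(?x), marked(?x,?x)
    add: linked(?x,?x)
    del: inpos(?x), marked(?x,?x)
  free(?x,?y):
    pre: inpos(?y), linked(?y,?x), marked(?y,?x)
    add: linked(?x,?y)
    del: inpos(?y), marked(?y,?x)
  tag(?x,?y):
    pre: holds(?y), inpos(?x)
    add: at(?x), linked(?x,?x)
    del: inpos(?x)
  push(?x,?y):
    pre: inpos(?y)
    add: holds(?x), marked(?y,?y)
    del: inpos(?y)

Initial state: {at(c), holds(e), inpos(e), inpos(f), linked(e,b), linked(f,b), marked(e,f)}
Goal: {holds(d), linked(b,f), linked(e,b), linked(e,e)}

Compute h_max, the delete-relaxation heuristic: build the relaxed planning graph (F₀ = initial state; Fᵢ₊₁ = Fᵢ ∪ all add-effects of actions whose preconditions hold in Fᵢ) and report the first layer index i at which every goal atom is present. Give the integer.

F0 = init (7 atoms)
F1 = F0 ∪ {at(e), at(f), holds(b), holds(c), holds(d), holds(f), inpos(c), linked(e,e), linked(f,f), marked(c,b), marked(c,c), marked(c,d), marked(c,e), marked(c,f), marked(e,e), marked(f,f)}  (23 atoms)
F2 = F1 ∪ {linked(c,c), marked(e,b), marked(e,c), marked(e,d), marked(f,b), marked(f,c), marked(f,d), marked(f,e)}  (31 atoms)
F3 = F2 ∪ {linked(b,e), linked(b,f)}  (33 atoms)
goal ⊆ F3  ⇒  h_max = 3

3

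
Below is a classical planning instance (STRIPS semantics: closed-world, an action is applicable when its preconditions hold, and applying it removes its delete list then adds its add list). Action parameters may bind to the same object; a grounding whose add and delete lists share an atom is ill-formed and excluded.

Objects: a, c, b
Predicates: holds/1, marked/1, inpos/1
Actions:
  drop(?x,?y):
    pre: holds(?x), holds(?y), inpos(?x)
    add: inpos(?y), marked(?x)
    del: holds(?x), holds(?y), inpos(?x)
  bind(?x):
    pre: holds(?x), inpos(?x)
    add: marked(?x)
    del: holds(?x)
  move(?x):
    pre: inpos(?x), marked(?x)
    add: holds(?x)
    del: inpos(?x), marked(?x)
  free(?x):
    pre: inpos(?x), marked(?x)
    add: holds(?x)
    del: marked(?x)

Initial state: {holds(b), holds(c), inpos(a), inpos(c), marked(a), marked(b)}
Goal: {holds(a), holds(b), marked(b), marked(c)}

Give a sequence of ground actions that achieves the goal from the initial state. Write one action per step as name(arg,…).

bind(c); move(a)

1. bind(c)  →  {holds(b), inpos(a), inpos(c), marked(a), marked(b), marked(c)}
2. move(a)  →  {holds(a), holds(b), inpos(c), marked(b), marked(c)}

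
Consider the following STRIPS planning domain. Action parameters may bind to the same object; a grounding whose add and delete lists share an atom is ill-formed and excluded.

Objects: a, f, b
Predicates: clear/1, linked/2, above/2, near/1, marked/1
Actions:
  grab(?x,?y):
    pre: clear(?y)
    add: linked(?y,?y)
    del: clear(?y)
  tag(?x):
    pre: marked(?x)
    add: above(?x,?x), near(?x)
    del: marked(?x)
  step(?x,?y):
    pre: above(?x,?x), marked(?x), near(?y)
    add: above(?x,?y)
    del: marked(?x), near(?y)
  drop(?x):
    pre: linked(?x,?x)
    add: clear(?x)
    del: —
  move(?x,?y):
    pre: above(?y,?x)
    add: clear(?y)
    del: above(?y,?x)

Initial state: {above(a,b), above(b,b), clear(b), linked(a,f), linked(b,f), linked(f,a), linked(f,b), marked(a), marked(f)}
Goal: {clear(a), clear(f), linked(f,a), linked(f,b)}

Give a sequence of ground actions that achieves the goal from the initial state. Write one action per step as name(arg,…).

1. tag(f)  →  {above(a,b), above(b,b), above(f,f), clear(b), linked(a,f), linked(b,f), linked(f,a), linked(f,b), marked(a), near(f)}
2. move(f,f)  →  {above(a,b), above(b,b), clear(b), clear(f), linked(a,f), linked(b,f), linked(f,a), linked(f,b), marked(a), near(f)}
3. move(b,a)  →  {above(b,b), clear(a), clear(b), clear(f), linked(a,f), linked(b,f), linked(f,a), linked(f,b), marked(a), near(f)}

tag(f); move(f,f); move(b,a)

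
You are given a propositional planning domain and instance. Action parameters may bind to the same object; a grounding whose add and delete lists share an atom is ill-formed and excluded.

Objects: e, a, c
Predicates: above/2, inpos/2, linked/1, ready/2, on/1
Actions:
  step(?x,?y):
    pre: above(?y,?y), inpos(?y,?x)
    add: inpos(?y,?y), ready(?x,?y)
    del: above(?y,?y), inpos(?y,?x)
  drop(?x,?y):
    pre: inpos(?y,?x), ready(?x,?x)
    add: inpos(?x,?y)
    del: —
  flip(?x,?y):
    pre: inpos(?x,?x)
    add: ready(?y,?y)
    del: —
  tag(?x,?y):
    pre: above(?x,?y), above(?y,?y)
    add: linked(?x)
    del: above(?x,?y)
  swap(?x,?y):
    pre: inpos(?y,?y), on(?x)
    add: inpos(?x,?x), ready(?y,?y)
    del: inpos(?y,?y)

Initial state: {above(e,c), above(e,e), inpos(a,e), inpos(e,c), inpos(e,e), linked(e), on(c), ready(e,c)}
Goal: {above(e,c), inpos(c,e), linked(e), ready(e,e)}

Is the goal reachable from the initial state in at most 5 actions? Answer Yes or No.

Yes

1. flip(e,e)  →  {above(e,c), above(e,e), inpos(a,e), inpos(e,c), inpos(e,e), linked(e), on(c), ready(e,c), ready(e,e)}
2. flip(e,c)  →  {above(e,c), above(e,e), inpos(a,e), inpos(e,c), inpos(e,e), linked(e), on(c), ready(c,c), ready(e,c), ready(e,e)}
3. drop(c,e)  →  {above(e,c), above(e,e), inpos(a,e), inpos(c,e), inpos(e,c), inpos(e,e), linked(e), on(c), ready(c,c), ready(e,c), ready(e,e)}
optimal plan length = 3; 3 ≤ 5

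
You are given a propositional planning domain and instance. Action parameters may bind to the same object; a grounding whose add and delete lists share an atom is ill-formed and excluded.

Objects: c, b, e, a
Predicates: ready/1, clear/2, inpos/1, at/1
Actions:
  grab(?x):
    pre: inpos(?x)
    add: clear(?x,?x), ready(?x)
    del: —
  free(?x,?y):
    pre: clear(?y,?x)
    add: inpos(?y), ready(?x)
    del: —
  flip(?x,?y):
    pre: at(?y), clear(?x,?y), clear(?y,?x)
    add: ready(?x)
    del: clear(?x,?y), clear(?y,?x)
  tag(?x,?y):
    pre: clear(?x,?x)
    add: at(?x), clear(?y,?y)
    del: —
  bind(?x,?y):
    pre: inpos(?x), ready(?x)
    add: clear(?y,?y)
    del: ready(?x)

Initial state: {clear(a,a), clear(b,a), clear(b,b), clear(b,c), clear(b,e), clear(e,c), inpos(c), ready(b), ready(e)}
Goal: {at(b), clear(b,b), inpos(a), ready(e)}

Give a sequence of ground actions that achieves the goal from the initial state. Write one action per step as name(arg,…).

1. free(a,a)  →  {clear(a,a), clear(b,a), clear(b,b), clear(b,c), clear(b,e), clear(e,c), inpos(a), inpos(c), ready(a), ready(b), ready(e)}
2. tag(b,c)  →  {at(b), clear(a,a), clear(b,a), clear(b,b), clear(b,c), clear(b,e), clear(c,c), clear(e,c), inpos(a), inpos(c), ready(a), ready(b), ready(e)}

free(a,a); tag(b,c)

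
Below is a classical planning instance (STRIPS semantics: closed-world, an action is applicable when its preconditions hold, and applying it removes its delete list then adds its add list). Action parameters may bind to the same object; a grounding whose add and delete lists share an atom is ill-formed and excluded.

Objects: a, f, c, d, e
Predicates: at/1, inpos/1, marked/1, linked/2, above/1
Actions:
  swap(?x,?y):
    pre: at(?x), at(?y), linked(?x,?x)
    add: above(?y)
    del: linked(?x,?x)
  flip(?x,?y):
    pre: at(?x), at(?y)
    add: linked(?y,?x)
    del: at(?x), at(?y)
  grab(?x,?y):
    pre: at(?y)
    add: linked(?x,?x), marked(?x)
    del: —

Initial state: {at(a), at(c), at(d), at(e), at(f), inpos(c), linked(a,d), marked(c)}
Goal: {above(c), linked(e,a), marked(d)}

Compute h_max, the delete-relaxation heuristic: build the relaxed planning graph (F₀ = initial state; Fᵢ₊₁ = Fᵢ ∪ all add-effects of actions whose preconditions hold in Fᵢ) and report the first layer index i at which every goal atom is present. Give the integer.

2

F0 = init (8 atoms)
F1 = F0 ∪ {linked(a,a), linked(a,c), linked(a,e), linked(a,f), linked(c,a), linked(c,c), linked(c,d), linked(c,e), linked(c,f), linked(d,a), linked(d,c), linked(d,d), linked(d,e), linked(d,f), linked(e,a), linked(e,c), linked(e,d), linked(e,e), linked(e,f), linked(f,a), linked(f,c), linked(f,d), linked(f,e), linked(f,f), marked(a), marked(d), marked(e), marked(f)}  (36 atoms)
F2 = F1 ∪ {above(a), above(c), above(d), above(e), above(f)}  (41 atoms)
goal ⊆ F2  ⇒  h_max = 2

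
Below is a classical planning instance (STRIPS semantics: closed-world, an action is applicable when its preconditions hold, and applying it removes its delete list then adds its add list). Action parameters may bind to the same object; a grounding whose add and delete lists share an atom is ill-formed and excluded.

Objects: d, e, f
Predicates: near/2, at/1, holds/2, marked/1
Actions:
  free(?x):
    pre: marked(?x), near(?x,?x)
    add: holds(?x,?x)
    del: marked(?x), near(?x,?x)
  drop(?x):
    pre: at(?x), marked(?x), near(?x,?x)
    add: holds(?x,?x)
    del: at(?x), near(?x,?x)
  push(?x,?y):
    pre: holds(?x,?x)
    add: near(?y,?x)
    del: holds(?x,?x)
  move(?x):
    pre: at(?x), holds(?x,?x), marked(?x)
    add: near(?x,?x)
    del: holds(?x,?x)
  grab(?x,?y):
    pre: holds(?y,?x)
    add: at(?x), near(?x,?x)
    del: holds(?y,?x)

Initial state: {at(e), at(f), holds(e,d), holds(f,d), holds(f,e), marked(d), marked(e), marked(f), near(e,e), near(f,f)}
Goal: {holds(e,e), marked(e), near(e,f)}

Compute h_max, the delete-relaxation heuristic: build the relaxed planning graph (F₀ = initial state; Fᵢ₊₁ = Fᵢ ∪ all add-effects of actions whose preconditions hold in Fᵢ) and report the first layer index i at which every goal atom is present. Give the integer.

F0 = init (10 atoms)
F1 = F0 ∪ {at(d), holds(e,e), holds(f,f), near(d,d)}  (14 atoms)
F2 = F1 ∪ {holds(d,d), near(d,e), near(d,f), near(e,f), near(f,e)}  (19 atoms)
goal ⊆ F2  ⇒  h_max = 2

2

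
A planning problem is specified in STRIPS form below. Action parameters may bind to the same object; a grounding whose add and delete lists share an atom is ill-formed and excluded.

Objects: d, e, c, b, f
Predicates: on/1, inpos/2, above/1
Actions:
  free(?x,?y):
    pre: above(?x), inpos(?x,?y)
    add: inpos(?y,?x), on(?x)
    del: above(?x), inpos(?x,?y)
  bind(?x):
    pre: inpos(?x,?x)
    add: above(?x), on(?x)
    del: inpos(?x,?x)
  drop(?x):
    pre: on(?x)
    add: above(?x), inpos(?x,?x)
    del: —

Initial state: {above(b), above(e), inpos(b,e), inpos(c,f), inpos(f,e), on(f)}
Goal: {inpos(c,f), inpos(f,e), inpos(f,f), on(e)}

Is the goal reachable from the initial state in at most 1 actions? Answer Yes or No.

1. free(b,e)  →  {above(e), inpos(c,f), inpos(e,b), inpos(f,e), on(b), on(f)}
2. free(e,b)  →  {inpos(b,e), inpos(c,f), inpos(f,e), on(b), on(e), on(f)}
3. drop(f)  →  {above(f), inpos(b,e), inpos(c,f), inpos(f,e), inpos(f,f), on(b), on(e), on(f)}
optimal plan length = 3; 3 > 1

No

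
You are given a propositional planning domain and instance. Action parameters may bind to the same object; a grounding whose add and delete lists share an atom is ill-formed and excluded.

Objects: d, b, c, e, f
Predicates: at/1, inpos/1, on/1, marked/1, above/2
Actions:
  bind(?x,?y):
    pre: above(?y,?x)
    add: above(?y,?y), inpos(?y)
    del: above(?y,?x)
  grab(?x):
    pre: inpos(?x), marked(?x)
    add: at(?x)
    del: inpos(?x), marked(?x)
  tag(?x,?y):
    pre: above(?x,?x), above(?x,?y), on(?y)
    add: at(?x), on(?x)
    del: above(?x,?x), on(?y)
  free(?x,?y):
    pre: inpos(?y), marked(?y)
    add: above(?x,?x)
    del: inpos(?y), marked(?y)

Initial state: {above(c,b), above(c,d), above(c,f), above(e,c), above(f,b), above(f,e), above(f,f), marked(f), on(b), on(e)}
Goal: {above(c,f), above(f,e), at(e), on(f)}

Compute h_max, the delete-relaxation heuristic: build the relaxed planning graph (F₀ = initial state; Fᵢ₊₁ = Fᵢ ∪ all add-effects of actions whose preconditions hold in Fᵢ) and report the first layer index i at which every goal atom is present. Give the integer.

F0 = init (10 atoms)
F1 = F0 ∪ {above(c,c), above(e,e), at(f), inpos(c), inpos(e), inpos(f), on(f)}  (17 atoms)
F2 = F1 ∪ {above(b,b), above(d,d), at(c), on(c)}  (21 atoms)
F3 = F2 ∪ {at(e)}  (22 atoms)
goal ⊆ F3  ⇒  h_max = 3

3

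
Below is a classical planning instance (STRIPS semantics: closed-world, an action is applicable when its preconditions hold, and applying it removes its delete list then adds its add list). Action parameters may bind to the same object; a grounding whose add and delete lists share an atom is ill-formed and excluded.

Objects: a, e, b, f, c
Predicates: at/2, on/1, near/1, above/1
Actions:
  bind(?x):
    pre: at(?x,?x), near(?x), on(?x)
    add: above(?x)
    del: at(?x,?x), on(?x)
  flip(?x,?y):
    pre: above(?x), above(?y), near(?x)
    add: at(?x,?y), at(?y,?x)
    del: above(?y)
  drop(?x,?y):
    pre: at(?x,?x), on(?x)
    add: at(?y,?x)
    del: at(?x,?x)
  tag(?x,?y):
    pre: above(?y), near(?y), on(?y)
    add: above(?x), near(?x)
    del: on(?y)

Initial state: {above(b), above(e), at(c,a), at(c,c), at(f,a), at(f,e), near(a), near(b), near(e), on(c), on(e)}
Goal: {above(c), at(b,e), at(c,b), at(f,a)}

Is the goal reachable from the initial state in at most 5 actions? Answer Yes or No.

1. tag(c,e)  →  {above(b), above(c), above(e), at(c,a), at(c,c), at(f,a), at(f,e), near(a), near(b), near(c), near(e), on(c)}
2. flip(b,e)  →  {above(b), above(c), at(b,e), at(c,a), at(c,c), at(e,b), at(f,a), at(f,e), near(a), near(b), near(c), near(e), on(c)}
3. flip(c,b)  →  {above(c), at(b,c), at(b,e), at(c,a), at(c,b), at(c,c), at(e,b), at(f,a), at(f,e), near(a), near(b), near(c), near(e), on(c)}
optimal plan length = 3; 3 ≤ 5

Yes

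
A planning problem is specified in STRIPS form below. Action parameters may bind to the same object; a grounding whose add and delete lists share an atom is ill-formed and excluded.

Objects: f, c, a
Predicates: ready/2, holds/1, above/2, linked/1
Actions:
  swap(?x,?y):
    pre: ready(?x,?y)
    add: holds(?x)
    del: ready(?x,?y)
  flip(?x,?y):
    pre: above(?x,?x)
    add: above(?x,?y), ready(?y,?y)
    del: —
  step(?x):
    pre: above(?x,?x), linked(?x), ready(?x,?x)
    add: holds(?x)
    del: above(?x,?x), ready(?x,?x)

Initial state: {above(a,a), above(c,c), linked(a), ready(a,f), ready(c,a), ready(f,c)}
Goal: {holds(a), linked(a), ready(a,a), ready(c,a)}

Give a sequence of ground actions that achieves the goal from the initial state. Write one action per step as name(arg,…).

1. swap(a,f)  →  {above(a,a), above(c,c), holds(a), linked(a), ready(c,a), ready(f,c)}
2. flip(c,a)  →  {above(a,a), above(c,a), above(c,c), holds(a), linked(a), ready(a,a), ready(c,a), ready(f,c)}

swap(a,f); flip(c,a)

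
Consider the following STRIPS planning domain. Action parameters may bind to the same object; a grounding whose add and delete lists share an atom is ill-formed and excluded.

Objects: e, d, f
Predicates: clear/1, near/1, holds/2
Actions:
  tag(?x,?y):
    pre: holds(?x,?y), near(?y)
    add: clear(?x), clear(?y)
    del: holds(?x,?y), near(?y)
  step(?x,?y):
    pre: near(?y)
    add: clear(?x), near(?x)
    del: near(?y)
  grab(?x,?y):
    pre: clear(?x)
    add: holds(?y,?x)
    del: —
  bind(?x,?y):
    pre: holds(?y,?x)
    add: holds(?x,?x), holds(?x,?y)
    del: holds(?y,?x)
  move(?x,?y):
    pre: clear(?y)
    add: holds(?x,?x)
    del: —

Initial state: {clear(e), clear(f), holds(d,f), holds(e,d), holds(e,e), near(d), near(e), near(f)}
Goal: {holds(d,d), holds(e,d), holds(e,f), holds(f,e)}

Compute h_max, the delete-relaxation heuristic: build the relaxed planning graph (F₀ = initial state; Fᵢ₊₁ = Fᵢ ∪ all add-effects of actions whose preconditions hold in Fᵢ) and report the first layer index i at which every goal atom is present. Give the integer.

F0 = init (8 atoms)
F1 = F0 ∪ {clear(d), holds(d,d), holds(d,e), holds(e,f), holds(f,d), holds(f,e), holds(f,f)}  (15 atoms)
goal ⊆ F1  ⇒  h_max = 1

1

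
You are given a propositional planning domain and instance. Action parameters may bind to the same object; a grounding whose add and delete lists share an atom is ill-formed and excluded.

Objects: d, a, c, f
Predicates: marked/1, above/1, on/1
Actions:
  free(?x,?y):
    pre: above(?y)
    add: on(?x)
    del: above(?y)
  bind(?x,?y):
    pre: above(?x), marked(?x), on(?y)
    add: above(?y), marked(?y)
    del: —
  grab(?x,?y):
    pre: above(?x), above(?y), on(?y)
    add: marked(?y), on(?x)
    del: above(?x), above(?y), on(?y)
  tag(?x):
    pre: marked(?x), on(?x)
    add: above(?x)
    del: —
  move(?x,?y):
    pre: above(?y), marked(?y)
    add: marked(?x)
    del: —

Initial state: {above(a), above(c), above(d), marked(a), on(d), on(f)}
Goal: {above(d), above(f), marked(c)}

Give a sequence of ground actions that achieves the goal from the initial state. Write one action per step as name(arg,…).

1. bind(a,f)  →  {above(a), above(c), above(d), above(f), marked(a), marked(f), on(d), on(f)}
2. move(c,a)  →  {above(a), above(c), above(d), above(f), marked(a), marked(c), marked(f), on(d), on(f)}

bind(a,f); move(c,a)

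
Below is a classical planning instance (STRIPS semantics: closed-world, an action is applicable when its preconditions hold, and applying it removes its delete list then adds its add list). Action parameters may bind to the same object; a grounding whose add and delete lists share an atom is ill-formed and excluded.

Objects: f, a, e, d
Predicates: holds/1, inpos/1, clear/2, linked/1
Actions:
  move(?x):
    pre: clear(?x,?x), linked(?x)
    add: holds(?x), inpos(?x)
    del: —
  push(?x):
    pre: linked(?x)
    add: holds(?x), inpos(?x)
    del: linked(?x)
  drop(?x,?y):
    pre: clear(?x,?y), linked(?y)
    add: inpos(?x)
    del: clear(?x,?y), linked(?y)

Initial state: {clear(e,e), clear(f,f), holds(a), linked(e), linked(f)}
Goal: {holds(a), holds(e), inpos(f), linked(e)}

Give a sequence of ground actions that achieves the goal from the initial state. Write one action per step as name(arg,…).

move(f); move(e)

1. move(f)  →  {clear(e,e), clear(f,f), holds(a), holds(f), inpos(f), linked(e), linked(f)}
2. move(e)  →  {clear(e,e), clear(f,f), holds(a), holds(e), holds(f), inpos(e), inpos(f), linked(e), linked(f)}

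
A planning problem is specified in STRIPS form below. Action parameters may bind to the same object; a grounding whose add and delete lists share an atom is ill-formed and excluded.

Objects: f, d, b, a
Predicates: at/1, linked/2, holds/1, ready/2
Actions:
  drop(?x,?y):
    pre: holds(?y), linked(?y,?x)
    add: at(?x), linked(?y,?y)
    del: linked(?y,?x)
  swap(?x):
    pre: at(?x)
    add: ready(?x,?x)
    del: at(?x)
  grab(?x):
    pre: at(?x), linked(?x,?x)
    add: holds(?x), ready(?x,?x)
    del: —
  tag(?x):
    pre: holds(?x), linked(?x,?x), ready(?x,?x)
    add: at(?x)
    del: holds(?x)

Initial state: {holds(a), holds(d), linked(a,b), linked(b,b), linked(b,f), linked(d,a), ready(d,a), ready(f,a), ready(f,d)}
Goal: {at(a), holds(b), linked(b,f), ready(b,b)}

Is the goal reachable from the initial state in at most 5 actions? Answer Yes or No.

1. drop(b,a)  →  {at(b), holds(a), holds(d), linked(a,a), linked(b,b), linked(b,f), linked(d,a), ready(d,a), ready(f,a), ready(f,d)}
2. drop(a,d)  →  {at(a), at(b), holds(a), holds(d), linked(a,a), linked(b,b), linked(b,f), linked(d,d), ready(d,a), ready(f,a), ready(f,d)}
3. grab(b)  →  {at(a), at(b), holds(a), holds(b), holds(d), linked(a,a), linked(b,b), linked(b,f), linked(d,d), ready(b,b), ready(d,a), ready(f,a), ready(f,d)}
optimal plan length = 3; 3 ≤ 5

Yes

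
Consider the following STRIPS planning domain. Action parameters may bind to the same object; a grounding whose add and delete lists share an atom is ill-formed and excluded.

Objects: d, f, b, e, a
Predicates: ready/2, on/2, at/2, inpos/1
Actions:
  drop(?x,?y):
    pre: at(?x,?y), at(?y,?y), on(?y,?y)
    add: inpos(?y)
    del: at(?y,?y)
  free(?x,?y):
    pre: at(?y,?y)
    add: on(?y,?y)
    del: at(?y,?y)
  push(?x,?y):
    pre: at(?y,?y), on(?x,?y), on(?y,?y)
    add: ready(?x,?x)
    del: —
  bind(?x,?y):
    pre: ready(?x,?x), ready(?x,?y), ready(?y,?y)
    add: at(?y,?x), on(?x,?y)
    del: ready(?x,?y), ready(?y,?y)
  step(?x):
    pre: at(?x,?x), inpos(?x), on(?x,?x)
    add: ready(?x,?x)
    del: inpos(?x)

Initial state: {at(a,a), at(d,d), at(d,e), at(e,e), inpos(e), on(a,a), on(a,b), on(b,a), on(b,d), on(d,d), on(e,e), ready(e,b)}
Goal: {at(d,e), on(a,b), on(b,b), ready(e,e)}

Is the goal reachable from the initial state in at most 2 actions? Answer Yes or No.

No

1. push(b,d)  →  {at(a,a), at(d,d), at(d,e), at(e,e), inpos(e), on(a,a), on(a,b), on(b,a), on(b,d), on(d,d), on(e,e), ready(b,b), ready(e,b)}
2. push(e,e)  →  {at(a,a), at(d,d), at(d,e), at(e,e), inpos(e), on(a,a), on(a,b), on(b,a), on(b,d), on(d,d), on(e,e), ready(b,b), ready(e,b), ready(e,e)}
3. bind(b,b)  →  {at(a,a), at(b,b), at(d,d), at(d,e), at(e,e), inpos(e), on(a,a), on(a,b), on(b,a), on(b,b), on(b,d), on(d,d), on(e,e), ready(e,b), ready(e,e)}
optimal plan length = 3; 3 > 2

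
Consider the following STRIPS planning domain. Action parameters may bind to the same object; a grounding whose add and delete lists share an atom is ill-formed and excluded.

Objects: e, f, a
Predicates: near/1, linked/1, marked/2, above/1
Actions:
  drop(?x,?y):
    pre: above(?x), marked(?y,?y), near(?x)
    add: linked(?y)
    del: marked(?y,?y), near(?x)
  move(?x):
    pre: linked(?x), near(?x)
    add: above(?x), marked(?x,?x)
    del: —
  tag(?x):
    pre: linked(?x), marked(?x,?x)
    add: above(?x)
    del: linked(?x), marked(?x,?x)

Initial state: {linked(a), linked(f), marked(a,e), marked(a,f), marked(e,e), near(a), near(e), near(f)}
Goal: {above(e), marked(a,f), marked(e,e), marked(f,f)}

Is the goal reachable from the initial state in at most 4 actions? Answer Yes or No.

1. move(f)  →  {above(f), linked(a), linked(f), marked(a,e), marked(a,f), marked(e,e), marked(f,f), near(a), near(e), near(f)}
2. drop(f,e)  →  {above(f), linked(a), linked(e), linked(f), marked(a,e), marked(a,f), marked(f,f), near(a), near(e)}
3. move(e)  →  {above(e), above(f), linked(a), linked(e), linked(f), marked(a,e), marked(a,f), marked(e,e), marked(f,f), near(a), near(e)}
optimal plan length = 3; 3 ≤ 4

Yes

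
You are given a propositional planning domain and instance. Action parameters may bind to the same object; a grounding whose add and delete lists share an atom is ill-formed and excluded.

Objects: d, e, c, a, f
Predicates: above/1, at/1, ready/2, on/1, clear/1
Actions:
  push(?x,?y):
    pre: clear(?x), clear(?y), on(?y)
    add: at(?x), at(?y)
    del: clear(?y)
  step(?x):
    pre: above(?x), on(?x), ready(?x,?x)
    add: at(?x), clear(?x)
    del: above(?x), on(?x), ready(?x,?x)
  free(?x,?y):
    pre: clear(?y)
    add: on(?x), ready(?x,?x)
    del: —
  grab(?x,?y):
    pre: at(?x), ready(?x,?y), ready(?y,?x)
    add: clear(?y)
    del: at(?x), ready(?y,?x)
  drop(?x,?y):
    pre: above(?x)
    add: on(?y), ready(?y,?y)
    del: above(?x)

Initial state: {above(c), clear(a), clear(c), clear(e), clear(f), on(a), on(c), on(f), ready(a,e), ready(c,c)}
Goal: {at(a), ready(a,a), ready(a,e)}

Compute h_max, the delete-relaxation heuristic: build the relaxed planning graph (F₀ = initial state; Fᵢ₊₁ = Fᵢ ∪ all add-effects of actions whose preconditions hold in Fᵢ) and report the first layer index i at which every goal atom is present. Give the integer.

1

F0 = init (10 atoms)
F1 = F0 ∪ {at(a), at(c), at(e), at(f), on(d), on(e), ready(a,a), ready(d,d), ready(e,e), ready(f,f)}  (20 atoms)
goal ⊆ F1  ⇒  h_max = 1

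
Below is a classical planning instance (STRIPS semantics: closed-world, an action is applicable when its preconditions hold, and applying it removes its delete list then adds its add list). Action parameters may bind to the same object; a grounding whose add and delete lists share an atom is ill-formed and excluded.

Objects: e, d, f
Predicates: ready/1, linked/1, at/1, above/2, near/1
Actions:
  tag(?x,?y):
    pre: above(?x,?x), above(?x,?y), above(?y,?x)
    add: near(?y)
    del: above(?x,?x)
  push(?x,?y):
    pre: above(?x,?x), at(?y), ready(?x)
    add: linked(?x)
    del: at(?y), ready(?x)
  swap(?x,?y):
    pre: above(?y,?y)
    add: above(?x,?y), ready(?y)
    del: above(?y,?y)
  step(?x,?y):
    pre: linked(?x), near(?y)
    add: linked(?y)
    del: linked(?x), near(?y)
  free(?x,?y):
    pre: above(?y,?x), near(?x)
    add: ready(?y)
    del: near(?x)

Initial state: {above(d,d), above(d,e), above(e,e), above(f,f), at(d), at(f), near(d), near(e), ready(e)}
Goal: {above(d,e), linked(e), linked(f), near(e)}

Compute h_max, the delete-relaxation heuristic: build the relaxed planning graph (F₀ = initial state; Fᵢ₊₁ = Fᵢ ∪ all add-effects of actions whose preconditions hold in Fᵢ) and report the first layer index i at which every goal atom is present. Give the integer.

2

F0 = init (9 atoms)
F1 = F0 ∪ {above(d,f), above(e,d), above(e,f), above(f,d), above(f,e), linked(e), near(f), ready(d), ready(f)}  (18 atoms)
F2 = F1 ∪ {linked(d), linked(f)}  (20 atoms)
goal ⊆ F2  ⇒  h_max = 2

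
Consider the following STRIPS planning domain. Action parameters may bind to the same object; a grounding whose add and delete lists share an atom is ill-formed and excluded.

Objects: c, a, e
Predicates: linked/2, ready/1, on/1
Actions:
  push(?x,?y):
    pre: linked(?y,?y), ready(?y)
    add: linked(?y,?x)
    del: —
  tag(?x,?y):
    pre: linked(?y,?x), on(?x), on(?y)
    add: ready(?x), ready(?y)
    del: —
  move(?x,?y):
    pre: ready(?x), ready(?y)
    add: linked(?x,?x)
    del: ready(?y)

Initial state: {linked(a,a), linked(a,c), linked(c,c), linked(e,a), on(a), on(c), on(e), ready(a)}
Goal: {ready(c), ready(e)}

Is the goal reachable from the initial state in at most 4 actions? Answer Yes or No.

Yes

1. tag(c,c)  →  {linked(a,a), linked(a,c), linked(c,c), linked(e,a), on(a), on(c), on(e), ready(a), ready(c)}
2. tag(a,e)  →  {linked(a,a), linked(a,c), linked(c,c), linked(e,a), on(a), on(c), on(e), ready(a), ready(c), ready(e)}
optimal plan length = 2; 2 ≤ 4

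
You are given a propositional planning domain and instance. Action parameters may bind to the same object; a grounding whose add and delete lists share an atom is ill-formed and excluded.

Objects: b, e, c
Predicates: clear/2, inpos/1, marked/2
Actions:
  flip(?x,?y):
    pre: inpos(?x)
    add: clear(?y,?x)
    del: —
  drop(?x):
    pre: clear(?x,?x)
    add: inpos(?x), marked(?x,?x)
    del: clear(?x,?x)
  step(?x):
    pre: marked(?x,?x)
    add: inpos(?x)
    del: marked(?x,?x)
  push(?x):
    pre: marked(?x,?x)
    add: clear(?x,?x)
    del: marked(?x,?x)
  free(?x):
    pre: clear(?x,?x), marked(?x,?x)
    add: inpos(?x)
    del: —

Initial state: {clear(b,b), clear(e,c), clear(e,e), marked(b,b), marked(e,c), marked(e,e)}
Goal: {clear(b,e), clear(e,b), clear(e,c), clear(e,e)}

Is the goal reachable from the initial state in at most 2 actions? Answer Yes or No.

1. drop(b)  →  {clear(e,c), clear(e,e), inpos(b), marked(b,b), marked(e,c), marked(e,e)}
2. flip(b,e)  →  {clear(e,b), clear(e,c), clear(e,e), inpos(b), marked(b,b), marked(e,c), marked(e,e)}
3. step(e)  →  {clear(e,b), clear(e,c), clear(e,e), inpos(b), inpos(e), marked(b,b), marked(e,c)}
4. flip(e,b)  →  {clear(b,e), clear(e,b), clear(e,c), clear(e,e), inpos(b), inpos(e), marked(b,b), marked(e,c)}
optimal plan length = 4; 4 > 2

No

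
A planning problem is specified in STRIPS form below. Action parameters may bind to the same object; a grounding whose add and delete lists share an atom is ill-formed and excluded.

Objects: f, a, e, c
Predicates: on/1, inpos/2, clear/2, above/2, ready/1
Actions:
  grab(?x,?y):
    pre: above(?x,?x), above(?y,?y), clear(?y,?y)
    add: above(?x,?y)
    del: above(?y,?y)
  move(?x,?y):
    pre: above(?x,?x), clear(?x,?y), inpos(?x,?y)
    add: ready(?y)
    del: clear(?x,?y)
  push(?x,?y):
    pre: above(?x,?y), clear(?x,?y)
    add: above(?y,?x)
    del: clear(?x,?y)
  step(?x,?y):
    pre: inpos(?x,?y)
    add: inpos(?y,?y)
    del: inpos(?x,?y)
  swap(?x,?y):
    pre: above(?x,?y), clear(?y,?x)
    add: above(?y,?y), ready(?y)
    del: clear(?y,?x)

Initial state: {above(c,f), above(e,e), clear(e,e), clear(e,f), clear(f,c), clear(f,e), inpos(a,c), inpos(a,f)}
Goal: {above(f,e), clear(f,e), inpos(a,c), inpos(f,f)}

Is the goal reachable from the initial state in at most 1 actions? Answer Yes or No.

1. step(a,f)  →  {above(c,f), above(e,e), clear(e,e), clear(e,f), clear(f,c), clear(f,e), inpos(a,c), inpos(f,f)}
2. swap(c,f)  →  {above(c,f), above(e,e), above(f,f), clear(e,e), clear(e,f), clear(f,e), inpos(a,c), inpos(f,f), ready(f)}
3. grab(f,e)  →  {above(c,f), above(f,e), above(f,f), clear(e,e), clear(e,f), clear(f,e), inpos(a,c), inpos(f,f), ready(f)}
optimal plan length = 3; 3 > 1

No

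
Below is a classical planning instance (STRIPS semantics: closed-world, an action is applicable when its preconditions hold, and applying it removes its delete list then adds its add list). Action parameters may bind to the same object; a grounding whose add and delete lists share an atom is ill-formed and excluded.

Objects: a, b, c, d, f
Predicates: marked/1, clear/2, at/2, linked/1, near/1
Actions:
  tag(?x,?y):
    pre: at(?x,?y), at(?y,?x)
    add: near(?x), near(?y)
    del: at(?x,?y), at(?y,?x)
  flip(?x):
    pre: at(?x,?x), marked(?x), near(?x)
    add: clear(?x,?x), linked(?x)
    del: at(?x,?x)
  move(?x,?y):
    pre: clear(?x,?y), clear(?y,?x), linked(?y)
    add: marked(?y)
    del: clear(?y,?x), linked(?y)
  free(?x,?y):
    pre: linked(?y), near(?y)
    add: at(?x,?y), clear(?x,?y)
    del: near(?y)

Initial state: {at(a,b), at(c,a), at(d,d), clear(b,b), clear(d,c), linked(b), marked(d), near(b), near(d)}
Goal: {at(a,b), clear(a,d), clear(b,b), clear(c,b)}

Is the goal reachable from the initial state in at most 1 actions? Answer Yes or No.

No

1. flip(d)  →  {at(a,b), at(c,a), clear(b,b), clear(d,c), clear(d,d), linked(b), linked(d), marked(d), near(b), near(d)}
2. free(a,d)  →  {at(a,b), at(a,d), at(c,a), clear(a,d), clear(b,b), clear(d,c), clear(d,d), linked(b), linked(d), marked(d), near(b)}
3. free(c,b)  →  {at(a,b), at(a,d), at(c,a), at(c,b), clear(a,d), clear(b,b), clear(c,b), clear(d,c), clear(d,d), linked(b), linked(d), marked(d)}
optimal plan length = 3; 3 > 1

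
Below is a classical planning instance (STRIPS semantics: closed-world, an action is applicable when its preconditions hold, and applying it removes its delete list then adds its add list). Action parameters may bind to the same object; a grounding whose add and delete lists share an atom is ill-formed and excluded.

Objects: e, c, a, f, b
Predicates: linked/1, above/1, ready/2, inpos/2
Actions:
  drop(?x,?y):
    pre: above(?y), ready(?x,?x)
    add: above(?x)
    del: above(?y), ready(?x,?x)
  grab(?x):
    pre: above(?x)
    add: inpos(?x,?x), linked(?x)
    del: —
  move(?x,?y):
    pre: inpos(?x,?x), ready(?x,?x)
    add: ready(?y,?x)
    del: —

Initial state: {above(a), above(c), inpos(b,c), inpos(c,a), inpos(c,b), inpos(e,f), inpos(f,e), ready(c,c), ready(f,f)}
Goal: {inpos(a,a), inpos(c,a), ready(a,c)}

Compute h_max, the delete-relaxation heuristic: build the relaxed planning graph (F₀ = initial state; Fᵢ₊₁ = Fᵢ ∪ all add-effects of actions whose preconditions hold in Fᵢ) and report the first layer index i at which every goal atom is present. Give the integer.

F0 = init (9 atoms)
F1 = F0 ∪ {above(f), inpos(a,a), inpos(c,c), linked(a), linked(c)}  (14 atoms)
F2 = F1 ∪ {inpos(f,f), linked(f), ready(a,c), ready(b,c), ready(e,c), ready(f,c)}  (20 atoms)
goal ⊆ F2  ⇒  h_max = 2

2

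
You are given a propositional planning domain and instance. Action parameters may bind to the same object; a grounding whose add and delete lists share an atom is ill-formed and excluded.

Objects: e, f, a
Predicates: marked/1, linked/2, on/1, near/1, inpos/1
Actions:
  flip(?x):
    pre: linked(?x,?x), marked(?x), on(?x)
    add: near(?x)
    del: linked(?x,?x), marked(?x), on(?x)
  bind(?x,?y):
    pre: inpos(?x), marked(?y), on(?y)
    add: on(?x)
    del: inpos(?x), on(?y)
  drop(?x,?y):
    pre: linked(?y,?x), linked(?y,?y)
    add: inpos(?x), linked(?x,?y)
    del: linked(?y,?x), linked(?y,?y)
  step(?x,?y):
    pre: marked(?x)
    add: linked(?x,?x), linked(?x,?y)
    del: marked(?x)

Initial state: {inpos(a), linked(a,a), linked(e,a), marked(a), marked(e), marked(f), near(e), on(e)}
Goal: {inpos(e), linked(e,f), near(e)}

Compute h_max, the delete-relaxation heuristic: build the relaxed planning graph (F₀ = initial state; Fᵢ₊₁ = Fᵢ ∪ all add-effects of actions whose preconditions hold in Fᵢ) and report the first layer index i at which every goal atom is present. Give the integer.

2

F0 = init (8 atoms)
F1 = F0 ∪ {linked(a,e), linked(a,f), linked(e,e), linked(e,f), linked(f,a), linked(f,e), linked(f,f), on(a)}  (16 atoms)
F2 = F1 ∪ {inpos(e), inpos(f), near(a)}  (19 atoms)
goal ⊆ F2  ⇒  h_max = 2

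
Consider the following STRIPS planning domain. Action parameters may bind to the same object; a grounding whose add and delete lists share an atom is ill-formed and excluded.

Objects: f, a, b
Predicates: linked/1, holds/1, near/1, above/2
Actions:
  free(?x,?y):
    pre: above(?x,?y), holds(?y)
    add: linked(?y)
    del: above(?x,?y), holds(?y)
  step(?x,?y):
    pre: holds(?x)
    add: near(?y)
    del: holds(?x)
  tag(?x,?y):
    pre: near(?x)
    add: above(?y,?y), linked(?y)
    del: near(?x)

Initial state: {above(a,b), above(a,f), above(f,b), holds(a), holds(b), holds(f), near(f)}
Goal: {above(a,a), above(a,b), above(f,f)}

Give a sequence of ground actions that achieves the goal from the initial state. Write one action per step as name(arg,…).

step(f,a); tag(f,f); tag(a,a)

1. step(f,a)  →  {above(a,b), above(a,f), above(f,b), holds(a), holds(b), near(a), near(f)}
2. tag(f,f)  →  {above(a,b), above(a,f), above(f,b), above(f,f), holds(a), holds(b), linked(f), near(a)}
3. tag(a,a)  →  {above(a,a), above(a,b), above(a,f), above(f,b), above(f,f), holds(a), holds(b), linked(a), linked(f)}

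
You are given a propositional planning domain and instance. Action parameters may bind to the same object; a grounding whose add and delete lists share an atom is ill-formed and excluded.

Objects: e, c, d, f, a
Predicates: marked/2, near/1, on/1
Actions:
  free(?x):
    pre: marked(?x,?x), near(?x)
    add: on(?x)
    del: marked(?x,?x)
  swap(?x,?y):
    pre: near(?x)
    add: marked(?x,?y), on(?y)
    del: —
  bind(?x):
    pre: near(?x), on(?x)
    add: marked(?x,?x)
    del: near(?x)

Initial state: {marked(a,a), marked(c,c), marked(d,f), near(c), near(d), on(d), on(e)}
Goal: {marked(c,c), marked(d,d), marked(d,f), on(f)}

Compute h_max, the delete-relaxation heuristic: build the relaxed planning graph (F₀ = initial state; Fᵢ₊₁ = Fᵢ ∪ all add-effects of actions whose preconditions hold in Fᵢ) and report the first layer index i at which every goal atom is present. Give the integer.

F0 = init (7 atoms)
F1 = F0 ∪ {marked(c,a), marked(c,d), marked(c,e), marked(c,f), marked(d,a), marked(d,c), marked(d,d), marked(d,e), on(a), on(c), on(f)}  (18 atoms)
goal ⊆ F1  ⇒  h_max = 1

1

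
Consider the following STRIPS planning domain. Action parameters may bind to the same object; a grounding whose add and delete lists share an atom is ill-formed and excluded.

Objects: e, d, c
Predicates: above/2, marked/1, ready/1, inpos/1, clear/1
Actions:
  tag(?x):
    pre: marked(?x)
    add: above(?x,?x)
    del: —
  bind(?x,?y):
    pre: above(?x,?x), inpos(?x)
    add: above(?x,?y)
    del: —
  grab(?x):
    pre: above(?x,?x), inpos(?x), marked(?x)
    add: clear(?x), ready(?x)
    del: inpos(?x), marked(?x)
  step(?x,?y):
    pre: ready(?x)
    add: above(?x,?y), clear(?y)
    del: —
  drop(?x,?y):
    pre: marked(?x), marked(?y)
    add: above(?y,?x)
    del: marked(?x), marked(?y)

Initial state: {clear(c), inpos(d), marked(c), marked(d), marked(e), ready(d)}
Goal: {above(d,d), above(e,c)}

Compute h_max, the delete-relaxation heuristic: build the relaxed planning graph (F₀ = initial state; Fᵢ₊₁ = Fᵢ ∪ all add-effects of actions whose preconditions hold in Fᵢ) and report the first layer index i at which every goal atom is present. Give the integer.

F0 = init (6 atoms)
F1 = F0 ∪ {above(c,c), above(c,d), above(c,e), above(d,c), above(d,d), above(d,e), above(e,c), above(e,d), above(e,e), clear(d), clear(e)}  (17 atoms)
goal ⊆ F1  ⇒  h_max = 1

1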